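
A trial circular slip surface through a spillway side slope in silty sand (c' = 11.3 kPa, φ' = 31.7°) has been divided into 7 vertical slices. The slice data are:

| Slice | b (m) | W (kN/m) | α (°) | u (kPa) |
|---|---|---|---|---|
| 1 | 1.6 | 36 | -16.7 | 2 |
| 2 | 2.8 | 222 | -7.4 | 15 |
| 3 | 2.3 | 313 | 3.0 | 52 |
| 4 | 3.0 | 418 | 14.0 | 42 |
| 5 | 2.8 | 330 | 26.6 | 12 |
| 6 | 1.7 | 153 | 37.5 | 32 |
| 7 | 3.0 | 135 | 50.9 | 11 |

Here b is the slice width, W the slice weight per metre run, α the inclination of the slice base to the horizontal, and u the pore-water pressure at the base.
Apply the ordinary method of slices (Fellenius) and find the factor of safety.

FS = 2.02

Ordinary method of slices: FS = Σ[c'·Δl_i + (W_i cosα_i − u_i·Δl_i)·tanφ'] / Σ W_i sinα_i, with Δl_i = b_i / cosα_i.
Slice 1: Δl = 1.6/cos(-16.7°) = 1.670 m; N'_1 = 36·cos(-16.7°) − 2·1.670 = 31.1; c'Δl = 18.88; W sinα = -10.3
Slice 2: Δl = 2.8/cos(-7.4°) = 2.824 m; N'_2 = 222·cos(-7.4°) − 15·2.824 = 177.8; c'Δl = 31.91; W sinα = -28.6
Slice 3: Δl = 2.3/cos3.0° = 2.303 m; N'_3 = 313·cos3.0° − 52·2.303 = 192.8; c'Δl = 26.03; W sinα = 16.4
Slice 4: Δl = 3.0/cos14.0° = 3.092 m; N'_4 = 418·cos14.0° − 42·3.092 = 275.7; c'Δl = 34.94; W sinα = 101.1
Slice 5: Δl = 2.8/cos26.6° = 3.131 m; N'_5 = 330·cos26.6° − 12·3.131 = 257.5; c'Δl = 35.39; W sinα = 147.8
Slice 6: Δl = 1.7/cos37.5° = 2.143 m; N'_6 = 153·cos37.5° − 32·2.143 = 52.8; c'Δl = 24.21; W sinα = 93.1
Slice 7: Δl = 3.0/cos50.9° = 4.757 m; N'_7 = 135·cos50.9° − 11·4.757 = 32.8; c'Δl = 53.75; W sinα = 104.8
Σc'Δl = 225.1 kN/m; ΣN' = 1020.6 kN/m; ΣW sinα = 424.2 kN/m
Resisting = 225.1 + 1020.6·tan31.7° = 225.1 + 630.3 = 855.4 kN/m
FS = 855.4 / 424.2 = 2.016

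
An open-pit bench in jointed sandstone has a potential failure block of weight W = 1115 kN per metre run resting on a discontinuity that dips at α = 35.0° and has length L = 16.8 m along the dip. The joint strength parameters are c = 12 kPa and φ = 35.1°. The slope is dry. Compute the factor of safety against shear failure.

Resolving the block weight along and normal to the plane and applying the Mohr–Coulomb strength on the joint:
N' = W cosα = 1115·cos35.0° = 913.4 kN/m
Driving force T = W sinα = 1115·sin35.0° = 639.5 kN/m
Resisting force R = c·L + N'·tanφ = 12·16.8 + 913.4·tan35.1° = 201.6 + 641.9 = 843.5 kN/m
FS = R / T = 843.5 / 639.5 = 1.319

FS = 1.32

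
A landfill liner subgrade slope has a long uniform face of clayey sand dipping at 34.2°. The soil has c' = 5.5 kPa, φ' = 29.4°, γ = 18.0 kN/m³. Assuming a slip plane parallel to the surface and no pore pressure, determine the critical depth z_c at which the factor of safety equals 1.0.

z_c = 3.85 m

Setting FS = 1.00 in FS = [c' + γz cos²β tanφ'] / [γz sinβ cosβ] and solving for z:
z = c' / [γ cosβ (FS·sinβ − cosβ·tanφ')]
  = 5.5 / [18.0·cos34.2°·(1.00·sin34.2° − cos34.2°·tan29.4°)]
  = 5.5 / [18.0·0.8271·(1.00·0.5621 − 0.8271·0.5635)]
  = 5.5 / 1.4299 = 3.846 m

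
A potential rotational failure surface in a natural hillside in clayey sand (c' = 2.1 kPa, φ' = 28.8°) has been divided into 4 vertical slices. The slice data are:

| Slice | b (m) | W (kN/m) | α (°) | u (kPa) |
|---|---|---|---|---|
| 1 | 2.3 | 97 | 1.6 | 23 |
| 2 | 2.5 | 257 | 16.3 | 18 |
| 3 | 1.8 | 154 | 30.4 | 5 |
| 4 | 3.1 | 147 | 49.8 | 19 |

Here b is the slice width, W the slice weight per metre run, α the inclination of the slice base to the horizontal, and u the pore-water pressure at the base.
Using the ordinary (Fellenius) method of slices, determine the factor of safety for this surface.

Ordinary method of slices: FS = Σ[c'·Δl_i + (W_i cosα_i − u_i·Δl_i)·tanφ'] / Σ W_i sinα_i, with Δl_i = b_i / cosα_i.
Slice 1: Δl = 2.3/cos1.6° = 2.301 m; N'_1 = 97·cos1.6° − 23·2.301 = 44.0; c'Δl = 4.83; W sinα = 2.7
Slice 2: Δl = 2.5/cos16.3° = 2.605 m; N'_2 = 257·cos16.3° − 18·2.605 = 199.8; c'Δl = 5.47; W sinα = 72.1
Slice 3: Δl = 1.8/cos30.4° = 2.087 m; N'_3 = 154·cos30.4° − 5·2.087 = 122.4; c'Δl = 4.38; W sinα = 77.9
Slice 4: Δl = 3.1/cos49.8° = 4.803 m; N'_4 = 147·cos49.8° − 19·4.803 = 3.6; c'Δl = 10.09; W sinα = 112.3
Σc'Δl = 24.8 kN/m; ΣN' = 369.8 kN/m; ΣW sinα = 265.0 kN/m
Resisting = 24.8 + 369.8·tan28.8° = 24.8 + 203.3 = 228.1 kN/m
FS = 228.1 / 265.0 = 0.861

FS = 0.86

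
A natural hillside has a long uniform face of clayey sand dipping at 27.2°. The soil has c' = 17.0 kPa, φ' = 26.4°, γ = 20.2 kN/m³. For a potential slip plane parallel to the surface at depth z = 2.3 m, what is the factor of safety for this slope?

FS = 1.87

For an infinite slope with a slip plane parallel to the surface (no pore pressure): FS = [c' + γz cos²β tanφ'] / [γz sinβ cosβ].
γz = 20.2·2.3 = 46.46 kN/m²
Numerator = 17.0 + 46.46·cos²27.2°·tan26.4° = 17.0 + 46.46·0.7911·0.4964 = 35.244 kPa
Denominator = 46.46·sin27.2°·cos27.2° = 46.46·0.4571·0.8894 = 18.888 kPa
FS = 35.244 / 18.888 = 1.866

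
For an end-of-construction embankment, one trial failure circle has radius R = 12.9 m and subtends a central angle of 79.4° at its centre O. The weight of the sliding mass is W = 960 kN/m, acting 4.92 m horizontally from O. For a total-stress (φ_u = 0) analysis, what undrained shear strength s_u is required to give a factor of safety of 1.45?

FS = s_u·L_a·R / (W·d), so s_u = FS·W·d / (L_a·R).
Arc length L_a = R·θ = 12.9·(79.4°·π/180) = 12.9·1.3858 = 17.88 m
s_u = 1.45·960·4.92 / (17.88·12.9) = 6848.6 / 230.61 = 29.70 kPa

s_u = 29.7 kPa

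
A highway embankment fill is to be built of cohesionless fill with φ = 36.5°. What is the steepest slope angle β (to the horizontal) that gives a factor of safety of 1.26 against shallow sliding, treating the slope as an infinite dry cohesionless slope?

For an infinite dry cohesionless slope FS = tanφ/tanβ, so tanβ = tanφ / FS.
tanβ = tan36.5° / 1.26 = 0.7400 / 1.26 = 0.5873
β = arctan(0.5873) = 30.42°

β = 30.4°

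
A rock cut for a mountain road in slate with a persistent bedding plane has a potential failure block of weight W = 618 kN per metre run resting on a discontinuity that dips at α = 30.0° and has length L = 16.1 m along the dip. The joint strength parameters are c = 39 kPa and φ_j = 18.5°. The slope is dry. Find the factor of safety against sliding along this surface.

Resolving the block weight along and normal to the plane and applying the Mohr–Coulomb strength on the joint:
N' = W cosα = 618·cos30.0° = 535.2 kN/m
Driving force T = W sinα = 618·sin30.0° = 309.0 kN/m
Resisting force R = c·L + N'·tanφ_j = 39·16.1 + 535.2·tan18.5° = 627.9 + 179.1 = 807.0 kN/m
FS = R / T = 807.0 / 309.0 = 2.612

FS = 2.61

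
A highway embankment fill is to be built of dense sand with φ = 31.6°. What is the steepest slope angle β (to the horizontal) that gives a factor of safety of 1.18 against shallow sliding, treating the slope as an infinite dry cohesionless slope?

For an infinite dry cohesionless slope FS = tanφ/tanβ, so tanβ = tanφ / FS.
tanβ = tan31.6° / 1.18 = 0.6152 / 1.18 = 0.5214
β = arctan(0.5214) = 27.54°

β = 27.5°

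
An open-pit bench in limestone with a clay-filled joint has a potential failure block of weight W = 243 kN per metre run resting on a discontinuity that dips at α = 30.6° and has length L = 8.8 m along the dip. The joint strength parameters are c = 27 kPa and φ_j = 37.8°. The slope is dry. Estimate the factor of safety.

FS = 3.23

Resolving the block weight along and normal to the plane and applying the Mohr–Coulomb strength on the joint:
N' = W cosα = 243·cos30.6° = 209.2 kN/m
Driving force T = W sinα = 243·sin30.6° = 123.7 kN/m
Resisting force R = c·L + N'·tanφ_j = 27·8.8 + 209.2·tan37.8° = 237.6 + 162.2 = 399.8 kN/m
FS = R / T = 399.8 / 123.7 = 3.232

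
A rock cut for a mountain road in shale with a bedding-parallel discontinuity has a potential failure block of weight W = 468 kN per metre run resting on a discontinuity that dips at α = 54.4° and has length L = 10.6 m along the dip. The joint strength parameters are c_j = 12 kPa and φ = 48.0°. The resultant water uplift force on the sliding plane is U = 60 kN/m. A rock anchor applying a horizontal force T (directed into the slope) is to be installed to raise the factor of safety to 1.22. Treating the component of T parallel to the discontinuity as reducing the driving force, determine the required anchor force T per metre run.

T = 63 kN/m

Resolving forces along and normal to the sliding plane, with the horizontal anchor force T adding T·sinα to the effective normal force and T·cosα acting up the plane against the driving force:
FS = [c_jL + (W cosα − U + T sinα) tanφ] / [W sinα − T cosα]
Without the anchor: N' = 212.4 kN/m, driving T_d = 380.5 kN/m, resisting R = 12·10.6 + 212.4·tan48.0° = 363.1 kN/m, FS = 0.95.
Setting FS = 1.22 and solving for T:
1.22·(380.5 − T cos54.4°) = 363.1 + T sin54.4°·tan48.0°
T·(sin54.4°·tan48.0° + 1.22·cos54.4°) = 1.22·380.5 − 363.1
T·(0.8131·1.1106 + 1.22·0.5821) = 464.2 − 363.1 = 101.1
T·1.6132 = 101.1
T = 62.7 kN/m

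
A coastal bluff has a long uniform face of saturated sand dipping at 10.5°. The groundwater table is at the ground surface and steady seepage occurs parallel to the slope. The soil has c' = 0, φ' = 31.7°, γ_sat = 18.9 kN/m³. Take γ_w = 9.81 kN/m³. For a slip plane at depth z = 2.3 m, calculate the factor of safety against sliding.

With seepage parallel to the slope and the water table at the surface, the effective normal stress on the slip plane uses the buoyant unit weight γ' = γ_sat − γ_w while the driving shear stress uses γ_sat:
FS = [c' + γ' z cos²β tanφ'] / [γ_sat z sinβ cosβ]
(For c' = 0 this reduces to FS = (γ'/γ_sat)·tanφ'/tanβ.)
γ' = 18.9 − 9.81 = 9.09 kN/m³
Numerator = 0.0 + 9.09·2.3·cos²10.5°·tan31.7° = 0.0 + 9.09·2.3·0.9668·0.6176 = 12.484 kPa
Denominator = 18.9·2.3·sin10.5°·cos10.5° = 18.9·2.3·0.1822·0.9833 = 7.789 kPa
FS = 12.484 / 7.789 = 1.603

FS = 1.60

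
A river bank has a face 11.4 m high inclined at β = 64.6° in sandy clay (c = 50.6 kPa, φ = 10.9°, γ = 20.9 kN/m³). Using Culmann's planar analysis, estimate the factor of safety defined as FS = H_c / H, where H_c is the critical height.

FS = 1.85

H_c = (4c/γ) · sinβ cosφ / [1 − cos(β − φ)]
    = (4·50.6/20.9) · sin64.6°·cos10.9° / [1 − cos53.7°]
    = 9.684 · 0.8870 / 0.4080 = 21.06 m
FS = H_c / H = 21.06 / 11.4 = 1.847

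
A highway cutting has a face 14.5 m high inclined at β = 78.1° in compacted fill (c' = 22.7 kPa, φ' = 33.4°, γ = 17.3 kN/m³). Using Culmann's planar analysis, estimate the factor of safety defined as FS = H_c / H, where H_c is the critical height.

FS = 1.02

H_c = (4c'/γ) · sinβ cosφ' / [1 − cos(β − φ')]
    = (4·22.7/17.3) · sin78.1°·cos33.4° / [1 − cos44.7°]
    = 5.249 · 0.8169 / 0.2892 = 14.83 m
FS = H_c / H = 14.83 / 14.5 = 1.022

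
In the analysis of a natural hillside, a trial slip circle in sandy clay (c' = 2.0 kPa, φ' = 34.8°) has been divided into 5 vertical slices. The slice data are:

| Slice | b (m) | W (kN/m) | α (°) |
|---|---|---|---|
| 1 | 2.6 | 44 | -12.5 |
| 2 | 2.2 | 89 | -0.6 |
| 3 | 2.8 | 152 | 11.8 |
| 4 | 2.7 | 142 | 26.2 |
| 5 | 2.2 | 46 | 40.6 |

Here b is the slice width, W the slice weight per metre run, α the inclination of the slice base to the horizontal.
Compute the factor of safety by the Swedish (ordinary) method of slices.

Ordinary method of slices: FS = Σ[c'·Δl_i + (W_i cosα_i)·tanφ'] / Σ W_i sinα_i, with Δl_i = b_i / cosα_i.
Slice 1: Δl = 2.6/cos(-12.5°) = 2.663 m; N'_1 = 44·cos(-12.5°) = 43.0; c'Δl = 5.33; W sinα = -9.5
Slice 2: Δl = 2.2/cos(-0.6°) = 2.200 m; N'_2 = 89·cos(-0.6°) = 89.0; c'Δl = 4.40; W sinα = -0.9
Slice 3: Δl = 2.8/cos11.8° = 2.860 m; N'_3 = 152·cos11.8° = 148.8; c'Δl = 5.72; W sinα = 31.1
Slice 4: Δl = 2.7/cos26.2° = 3.009 m; N'_4 = 142·cos26.2° = 127.4; c'Δl = 6.02; W sinα = 62.7
Slice 5: Δl = 2.2/cos40.6° = 2.898 m; N'_5 = 46·cos40.6° = 34.9; c'Δl = 5.80; W sinα = 29.9
Σc'Δl = 27.3 kN/m; ΣN' = 443.1 kN/m; ΣW sinα = 113.3 kN/m
Resisting = 27.3 + 443.1·tan34.8° = 27.3 + 307.9 = 335.2 kN/m
FS = 335.2 / 113.3 = 2.960

FS = 2.96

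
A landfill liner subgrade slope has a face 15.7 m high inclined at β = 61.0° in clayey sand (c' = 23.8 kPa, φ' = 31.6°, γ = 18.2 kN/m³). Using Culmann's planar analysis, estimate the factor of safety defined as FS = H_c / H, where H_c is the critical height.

FS = 1.93

H_c = (4c'/γ) · sinβ cosφ' / [1 − cos(β − φ')]
    = (4·23.8/18.2) · sin61.0°·cos31.6° / [1 − cos29.4°]
    = 5.231 · 0.7449 / 0.1288 = 30.26 m
FS = H_c / H = 30.26 / 15.7 = 1.927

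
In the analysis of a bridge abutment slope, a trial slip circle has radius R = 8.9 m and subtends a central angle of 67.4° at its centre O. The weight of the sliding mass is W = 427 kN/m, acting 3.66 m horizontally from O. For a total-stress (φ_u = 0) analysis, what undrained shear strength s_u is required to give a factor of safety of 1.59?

s_u = 26.7 kPa

FS = s_u·L_a·R / (W·d), so s_u = FS·W·d / (L_a·R).
Arc length L_a = R·θ = 8.9·(67.4°·π/180) = 8.9·1.1764 = 10.47 m
s_u = 1.59·427·3.66 / (10.47·8.9) = 2484.9 / 93.18 = 26.67 kPa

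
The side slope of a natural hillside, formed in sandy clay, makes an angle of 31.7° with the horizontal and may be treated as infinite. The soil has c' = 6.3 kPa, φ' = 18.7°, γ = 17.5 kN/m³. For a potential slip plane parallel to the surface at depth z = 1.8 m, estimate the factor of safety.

For an infinite slope with a slip plane parallel to the surface (no pore pressure): FS = [c' + γz cos²β tanφ'] / [γz sinβ cosβ].
γz = 17.5·1.8 = 31.50 kN/m²
Numerator = 6.3 + 31.50·cos²31.7°·tan18.7° = 6.3 + 31.50·0.7239·0.3385 = 14.018 kPa
Denominator = 31.50·sin31.7°·cos31.7° = 31.50·0.5255·0.8508 = 14.083 kPa
FS = 14.018 / 14.083 = 0.995

FS = 1.00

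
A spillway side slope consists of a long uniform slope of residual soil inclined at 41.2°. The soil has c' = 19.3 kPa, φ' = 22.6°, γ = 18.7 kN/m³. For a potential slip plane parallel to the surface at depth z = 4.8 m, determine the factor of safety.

For an infinite slope with a slip plane parallel to the surface (no pore pressure): FS = [c' + γz cos²β tanφ'] / [γz sinβ cosβ].
γz = 18.7·4.8 = 89.76 kN/m²
Numerator = 19.3 + 89.76·cos²41.2°·tan22.6° = 19.3 + 89.76·0.5661·0.4163 = 40.453 kPa
Denominator = 89.76·sin41.2°·cos41.2° = 89.76·0.6587·0.7524 = 44.486 kPa
FS = 40.453 / 44.486 = 0.909

FS = 0.91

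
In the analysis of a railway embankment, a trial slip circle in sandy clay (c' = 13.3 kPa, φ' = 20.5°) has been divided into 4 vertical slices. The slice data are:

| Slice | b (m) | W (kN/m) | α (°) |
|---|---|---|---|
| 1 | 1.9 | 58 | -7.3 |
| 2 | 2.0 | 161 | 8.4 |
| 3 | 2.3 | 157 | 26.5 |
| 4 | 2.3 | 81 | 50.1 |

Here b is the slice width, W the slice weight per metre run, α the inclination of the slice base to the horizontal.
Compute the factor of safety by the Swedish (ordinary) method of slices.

Ordinary method of slices: FS = Σ[c'·Δl_i + (W_i cosα_i)·tanφ'] / Σ W_i sinα_i, with Δl_i = b_i / cosα_i.
Slice 1: Δl = 1.9/cos(-7.3°) = 1.916 m; N'_1 = 58·cos(-7.3°) = 57.5; c'Δl = 25.48; W sinα = -7.4
Slice 2: Δl = 2.0/cos8.4° = 2.022 m; N'_2 = 161·cos8.4° = 159.3; c'Δl = 26.89; W sinα = 23.5
Slice 3: Δl = 2.3/cos26.5° = 2.570 m; N'_3 = 157·cos26.5° = 140.5; c'Δl = 34.18; W sinα = 70.1
Slice 4: Δl = 2.3/cos50.1° = 3.586 m; N'_4 = 81·cos50.1° = 52.0; c'Δl = 47.69; W sinα = 62.1
Σc'Δl = 134.2 kN/m; ΣN' = 409.3 kN/m; ΣW sinα = 148.3 kN/m
Resisting = 134.2 + 409.3·tan20.5° = 134.2 + 153.0 = 287.3 kN/m
FS = 287.3 / 148.3 = 1.936

FS = 1.94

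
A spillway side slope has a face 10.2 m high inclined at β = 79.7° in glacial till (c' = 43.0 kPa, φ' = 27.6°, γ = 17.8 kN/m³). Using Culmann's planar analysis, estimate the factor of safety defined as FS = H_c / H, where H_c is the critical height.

H_c = (4c'/γ) · sinβ cosφ' / [1 − cos(β − φ')]
    = (4·43.0/17.8) · sin79.7°·cos27.6° / [1 − cos52.1°]
    = 9.663 · 0.8719 / 0.3857 = 21.84 m
FS = H_c / H = 21.84 / 10.2 = 2.142

FS = 2.14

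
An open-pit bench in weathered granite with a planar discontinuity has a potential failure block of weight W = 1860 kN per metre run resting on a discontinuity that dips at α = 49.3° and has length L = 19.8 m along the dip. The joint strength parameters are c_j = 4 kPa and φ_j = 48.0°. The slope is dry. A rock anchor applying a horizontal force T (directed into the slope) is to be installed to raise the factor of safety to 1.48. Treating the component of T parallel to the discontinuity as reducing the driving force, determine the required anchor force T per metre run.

T = 366 kN/m

Resolving forces along and normal to the sliding plane, with the horizontal anchor force T adding T·sinα to the effective normal force and T·cosα acting up the plane against the driving force:
FS = [c_jL + (W cosα + T sinα) tanφ_j] / [W sinα − T cosα]
Without the anchor: N' = 1212.9 kN/m, driving T_d = 1410.1 kN/m, resisting R = 4·19.8 + 1212.9·tan48.0° = 1426.3 kN/m, FS = 1.01.
Setting FS = 1.48 and solving for T:
1.48·(1410.1 − T cos49.3°) = 1426.3 + T sin49.3°·tan48.0°
T·(sin49.3°·tan48.0° + 1.48·cos49.3°) = 1.48·1410.1 − 1426.3
T·(0.7581·1.1106 + 1.48·0.6521) = 2087.0 − 1426.3 = 660.7
T·1.8071 = 660.7
T = 365.6 kN/m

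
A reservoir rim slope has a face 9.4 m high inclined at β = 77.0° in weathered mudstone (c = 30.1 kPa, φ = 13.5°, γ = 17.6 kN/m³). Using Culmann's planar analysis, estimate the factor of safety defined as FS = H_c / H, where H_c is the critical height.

FS = 1.25

H_c = (4c/γ) · sinβ cosφ / [1 − cos(β − φ)]
    = (4·30.1/17.6) · sin77.0°·cos13.5° / [1 − cos63.5°]
    = 6.841 · 0.9474 / 0.5538 = 11.70 m
FS = H_c / H = 11.70 / 9.4 = 1.245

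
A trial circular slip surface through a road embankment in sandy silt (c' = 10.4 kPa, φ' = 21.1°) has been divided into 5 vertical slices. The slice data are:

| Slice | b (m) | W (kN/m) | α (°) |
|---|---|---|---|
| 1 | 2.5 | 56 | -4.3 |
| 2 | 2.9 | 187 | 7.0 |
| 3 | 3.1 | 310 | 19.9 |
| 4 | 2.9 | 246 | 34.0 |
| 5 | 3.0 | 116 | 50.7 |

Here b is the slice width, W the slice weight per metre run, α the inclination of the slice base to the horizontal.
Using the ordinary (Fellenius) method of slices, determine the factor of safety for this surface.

Ordinary method of slices: FS = Σ[c'·Δl_i + (W_i cosα_i)·tanφ'] / Σ W_i sinα_i, with Δl_i = b_i / cosα_i.
Slice 1: Δl = 2.5/cos(-4.3°) = 2.507 m; N'_1 = 56·cos(-4.3°) = 55.8; c'Δl = 26.07; W sinα = -4.2
Slice 2: Δl = 2.9/cos7.0° = 2.922 m; N'_2 = 187·cos7.0° = 185.6; c'Δl = 30.39; W sinα = 22.8
Slice 3: Δl = 3.1/cos19.9° = 3.297 m; N'_3 = 310·cos19.9° = 291.5; c'Δl = 34.29; W sinα = 105.5
Slice 4: Δl = 2.9/cos34.0° = 3.498 m; N'_4 = 246·cos34.0° = 203.9; c'Δl = 36.38; W sinα = 137.6
Slice 5: Δl = 3.0/cos50.7° = 4.736 m; N'_5 = 116·cos50.7° = 73.5; c'Δl = 49.26; W sinα = 89.8
Σc'Δl = 176.4 kN/m; ΣN' = 810.4 kN/m; ΣW sinα = 351.4 kN/m
Resisting = 176.4 + 810.4·tan21.1° = 176.4 + 312.7 = 489.1 kN/m
FS = 489.1 / 351.4 = 1.392

FS = 1.39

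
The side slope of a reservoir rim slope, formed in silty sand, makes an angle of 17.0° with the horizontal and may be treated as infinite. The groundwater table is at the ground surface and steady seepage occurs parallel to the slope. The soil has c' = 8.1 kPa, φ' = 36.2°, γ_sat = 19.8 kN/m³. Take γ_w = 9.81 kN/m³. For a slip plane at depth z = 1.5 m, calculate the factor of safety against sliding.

With seepage parallel to the slope and the water table at the surface, the effective normal stress on the slip plane uses the buoyant unit weight γ' = γ_sat − γ_w while the driving shear stress uses γ_sat:
FS = [c' + γ' z cos²β tanφ'] / [γ_sat z sinβ cosβ]
γ' = 19.8 − 9.81 = 9.99 kN/m³
Numerator = 8.1 + 9.99·1.5·cos²17.0°·tan36.2° = 8.1 + 9.99·1.5·0.9145·0.7319 = 18.130 kPa
Denominator = 19.8·1.5·sin17.0°·cos17.0° = 19.8·1.5·0.2924·0.9563 = 8.304 kPa
FS = 18.130 / 8.304 = 2.183

FS = 2.18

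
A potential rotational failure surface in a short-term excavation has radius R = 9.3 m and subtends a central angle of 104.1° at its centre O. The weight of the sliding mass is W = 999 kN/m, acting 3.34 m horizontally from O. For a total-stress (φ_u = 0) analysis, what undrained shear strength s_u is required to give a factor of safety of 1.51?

FS = s_u·L_a·R / (W·d), so s_u = FS·W·d / (L_a·R).
Arc length L_a = R·θ = 9.3·(104.1°·π/180) = 9.3·1.8169 = 16.90 m
s_u = 1.51·999·3.34 / (16.90·9.3) = 5038.4 / 157.14 = 32.06 kPa

s_u = 32.1 kPa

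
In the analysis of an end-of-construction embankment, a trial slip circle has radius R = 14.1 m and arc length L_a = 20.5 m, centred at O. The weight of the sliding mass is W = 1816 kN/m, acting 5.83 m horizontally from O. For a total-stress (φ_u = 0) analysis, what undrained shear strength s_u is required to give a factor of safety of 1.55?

s_u = 56.8 kPa

FS = s_u·L_a·R / (W·d), so s_u = FS·W·d / (L_a·R).
s_u = 1.55·1816·5.83 / (20.50·14.1) = 16410.3 / 289.05 = 56.77 kPa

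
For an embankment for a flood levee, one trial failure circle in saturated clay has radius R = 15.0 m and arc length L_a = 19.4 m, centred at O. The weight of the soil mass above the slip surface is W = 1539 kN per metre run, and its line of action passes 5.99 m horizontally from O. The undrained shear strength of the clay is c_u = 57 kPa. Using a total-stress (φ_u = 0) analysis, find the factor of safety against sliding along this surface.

Taking moments about the centre O, the resisting moment is provided by the undrained shear strength acting along the arc:
M_R = c_u·L_a·R = 57·19.40·15.0 = 16587.0 kN·m/m
M_D = W·d = 1539·5.99 = 9218.6 kN·m/m
FS = M_R / M_D = 16587.0 / 9218.6 = 1.799

FS = 1.80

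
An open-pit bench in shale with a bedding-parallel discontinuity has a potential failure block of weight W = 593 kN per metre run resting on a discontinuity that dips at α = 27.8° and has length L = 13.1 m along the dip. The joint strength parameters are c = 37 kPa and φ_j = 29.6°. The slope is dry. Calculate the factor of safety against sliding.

FS = 2.83

Resolving the block weight along and normal to the plane and applying the Mohr–Coulomb strength on the joint:
N' = W cosα = 593·cos27.8° = 524.6 kN/m
Driving force T = W sinα = 593·sin27.8° = 276.6 kN/m
Resisting force R = c·L + N'·tanφ_j = 37·13.1 + 524.6·tan29.6° = 484.7 + 298.0 = 782.7 kN/m
FS = R / T = 782.7 / 276.6 = 2.830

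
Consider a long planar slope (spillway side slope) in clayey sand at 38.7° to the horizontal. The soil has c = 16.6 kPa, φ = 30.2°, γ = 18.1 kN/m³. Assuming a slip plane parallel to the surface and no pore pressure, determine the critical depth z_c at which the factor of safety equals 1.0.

Setting FS = 1.00 in FS = [c + γz cos²β tanφ] / [γz sinβ cosβ] and solving for z:
z = c / [γ cosβ (FS·sinβ − cosβ·tanφ)]
  = 16.6 / [18.1·cos38.7°·(1.00·sin38.7° − cos38.7°·tan30.2°)]
  = 16.6 / [18.1·0.7804·(1.00·0.6252 − 0.7804·0.5820)]
  = 16.6 / 2.4158 = 6.871 m

z_c = 6.87 m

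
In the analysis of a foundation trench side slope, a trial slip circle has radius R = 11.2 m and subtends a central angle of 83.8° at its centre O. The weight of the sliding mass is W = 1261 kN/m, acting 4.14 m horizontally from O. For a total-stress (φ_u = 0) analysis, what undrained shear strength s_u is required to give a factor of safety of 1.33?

FS = s_u·L_a·R / (W·d), so s_u = FS·W·d / (L_a·R).
Arc length L_a = R·θ = 11.2·(83.8°·π/180) = 11.2·1.4626 = 16.38 m
s_u = 1.33·1261·4.14 / (16.38·11.2) = 6943.3 / 183.47 = 37.85 kPa

s_u = 37.8 kPa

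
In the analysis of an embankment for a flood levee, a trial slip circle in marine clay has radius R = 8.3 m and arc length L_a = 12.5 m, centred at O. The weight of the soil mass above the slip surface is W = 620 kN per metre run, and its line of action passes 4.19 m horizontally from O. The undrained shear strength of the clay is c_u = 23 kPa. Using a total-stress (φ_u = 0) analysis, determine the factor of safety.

Taking moments about the centre O, the resisting moment is provided by the undrained shear strength acting along the arc:
M_R = c_u·L_a·R = 23·12.50·8.3 = 2386.2 kN·m/m
M_D = W·d = 620·4.19 = 2597.8 kN·m/m
FS = M_R / M_D = 2386.2 / 2597.8 = 0.919

FS = 0.92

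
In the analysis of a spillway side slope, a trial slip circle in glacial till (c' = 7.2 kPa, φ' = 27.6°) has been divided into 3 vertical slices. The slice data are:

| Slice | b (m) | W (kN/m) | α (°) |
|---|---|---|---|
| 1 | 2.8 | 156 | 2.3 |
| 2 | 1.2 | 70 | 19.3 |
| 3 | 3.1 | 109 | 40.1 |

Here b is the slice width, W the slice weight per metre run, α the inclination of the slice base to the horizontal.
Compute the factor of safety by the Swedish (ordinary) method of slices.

Ordinary method of slices: FS = Σ[c'·Δl_i + (W_i cosα_i)·tanφ'] / Σ W_i sinα_i, with Δl_i = b_i / cosα_i.
Slice 1: Δl = 2.8/cos2.3° = 2.802 m; N'_1 = 156·cos2.3° = 155.9; c'Δl = 20.18; W sinα = 6.3
Slice 2: Δl = 1.2/cos19.3° = 1.271 m; N'_2 = 70·cos19.3° = 66.1; c'Δl = 9.15; W sinα = 23.1
Slice 3: Δl = 3.1/cos40.1° = 4.053 m; N'_3 = 109·cos40.1° = 83.4; c'Δl = 29.18; W sinα = 70.2
Σc'Δl = 58.5 kN/m; ΣN' = 305.3 kN/m; ΣW sinα = 99.6 kN/m
Resisting = 58.5 + 305.3·tan27.6° = 58.5 + 159.6 = 218.1 kN/m
FS = 218.1 / 99.6 = 2.190

FS = 2.19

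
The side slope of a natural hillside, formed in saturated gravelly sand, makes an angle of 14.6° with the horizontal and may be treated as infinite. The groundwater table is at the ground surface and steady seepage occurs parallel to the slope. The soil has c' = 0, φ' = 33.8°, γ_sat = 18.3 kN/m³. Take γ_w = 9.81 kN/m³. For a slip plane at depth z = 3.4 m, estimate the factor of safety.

FS = 1.19

With seepage parallel to the slope and the water table at the surface, the effective normal stress on the slip plane uses the buoyant unit weight γ' = γ_sat − γ_w while the driving shear stress uses γ_sat:
FS = [c' + γ' z cos²β tanφ'] / [γ_sat z sinβ cosβ]
(For c' = 0 this reduces to FS = (γ'/γ_sat)·tanφ'/tanβ.)
γ' = 18.3 − 9.81 = 8.49 kN/m³
Numerator = 0.0 + 8.49·3.4·cos²14.6°·tan33.8° = 0.0 + 8.49·3.4·0.9365·0.6694 = 18.096 kPa
Denominator = 18.3·3.4·sin14.6°·cos14.6° = 18.3·3.4·0.2521·0.9677 = 15.177 kPa
FS = 18.096 / 15.177 = 1.192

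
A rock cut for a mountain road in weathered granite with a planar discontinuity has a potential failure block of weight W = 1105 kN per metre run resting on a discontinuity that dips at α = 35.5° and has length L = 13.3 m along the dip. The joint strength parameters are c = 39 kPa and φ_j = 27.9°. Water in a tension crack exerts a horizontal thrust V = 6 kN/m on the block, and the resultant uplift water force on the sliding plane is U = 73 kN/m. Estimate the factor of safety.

Resolving the block weight along and normal to the plane and applying the Mohr–Coulomb strength on the joint:
N' = W cosα − U − V sinα = 1105·cos35.5° − 73 − 6·sin35.5° = 823.1 kN/m
Driving force T = W sinα + V cosα = 1105·sin35.5° + 6·cos35.5° = 646.6 kN/m
Resisting force R = c·L + N'·tanφ_j = 39·13.3 + 823.1·tan27.9° = 518.7 + 435.8 = 954.5 kN/m
FS = R / T = 954.5 / 646.6 = 1.476

FS = 1.48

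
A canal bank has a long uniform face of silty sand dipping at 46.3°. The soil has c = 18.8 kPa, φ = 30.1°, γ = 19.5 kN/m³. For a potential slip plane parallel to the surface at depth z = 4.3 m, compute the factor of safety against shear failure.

FS = 1.00

For an infinite slope with a slip plane parallel to the surface (no pore pressure): FS = [c + γz cos²β tanφ] / [γz sinβ cosβ].
γz = 19.5·4.3 = 83.85 kN/m²
Numerator = 18.8 + 83.85·cos²46.3°·tan30.1° = 18.8 + 83.85·0.4773·0.5797 = 42.001 kPa
Denominator = 83.85·sin46.3°·cos46.3° = 83.85·0.7230·0.6909 = 41.882 kPa
FS = 42.001 / 41.882 = 1.003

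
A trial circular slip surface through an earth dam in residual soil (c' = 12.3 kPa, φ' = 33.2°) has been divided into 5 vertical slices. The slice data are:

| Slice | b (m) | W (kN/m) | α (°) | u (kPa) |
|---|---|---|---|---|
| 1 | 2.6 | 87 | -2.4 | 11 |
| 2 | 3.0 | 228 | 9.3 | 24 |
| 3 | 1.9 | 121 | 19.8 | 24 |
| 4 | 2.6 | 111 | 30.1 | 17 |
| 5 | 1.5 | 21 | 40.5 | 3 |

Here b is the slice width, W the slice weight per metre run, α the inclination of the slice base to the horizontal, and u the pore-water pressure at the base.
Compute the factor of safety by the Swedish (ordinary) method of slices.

FS = 2.59

Ordinary method of slices: FS = Σ[c'·Δl_i + (W_i cosα_i − u_i·Δl_i)·tanφ'] / Σ W_i sinα_i, with Δl_i = b_i / cosα_i.
Slice 1: Δl = 2.6/cos(-2.4°) = 2.602 m; N'_1 = 87·cos(-2.4°) − 11·2.602 = 58.3; c'Δl = 32.01; W sinα = -3.6
Slice 2: Δl = 3.0/cos9.3° = 3.040 m; N'_2 = 228·cos9.3° − 24·3.040 = 152.0; c'Δl = 37.39; W sinα = 36.8
Slice 3: Δl = 1.9/cos19.8° = 2.019 m; N'_3 = 121·cos19.8° − 24·2.019 = 65.4; c'Δl = 24.84; W sinα = 41.0
Slice 4: Δl = 2.6/cos30.1° = 3.005 m; N'_4 = 111·cos30.1° − 17·3.005 = 44.9; c'Δl = 36.96; W sinα = 55.7
Slice 5: Δl = 1.5/cos40.5° = 1.973 m; N'_5 = 21·cos40.5° − 3·1.973 = 10.1; c'Δl = 24.26; W sinα = 13.6
Σc'Δl = 155.5 kN/m; ΣN' = 330.7 kN/m; ΣW sinα = 143.5 kN/m
Resisting = 155.5 + 330.7·tan33.2° = 155.5 + 216.4 = 371.9 kN/m
FS = 371.9 / 143.5 = 2.592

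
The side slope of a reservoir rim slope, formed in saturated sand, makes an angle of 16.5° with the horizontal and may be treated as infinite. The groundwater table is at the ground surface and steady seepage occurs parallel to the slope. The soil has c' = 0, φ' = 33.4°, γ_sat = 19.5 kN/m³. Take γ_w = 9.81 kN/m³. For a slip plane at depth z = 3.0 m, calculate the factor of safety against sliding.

FS = 1.11

With seepage parallel to the slope and the water table at the surface, the effective normal stress on the slip plane uses the buoyant unit weight γ' = γ_sat − γ_w while the driving shear stress uses γ_sat:
FS = [c' + γ' z cos²β tanφ'] / [γ_sat z sinβ cosβ]
(For c' = 0 this reduces to FS = (γ'/γ_sat)·tanφ'/tanβ.)
γ' = 19.5 − 9.81 = 9.69 kN/m³
Numerator = 0.0 + 9.69·3.0·cos²16.5°·tan33.4° = 0.0 + 9.69·3.0·0.9193·0.6594 = 17.622 kPa
Denominator = 19.5·3.0·sin16.5°·cos16.5° = 19.5·3.0·0.2840·0.9588 = 15.931 kPa
FS = 17.622 / 15.931 = 1.106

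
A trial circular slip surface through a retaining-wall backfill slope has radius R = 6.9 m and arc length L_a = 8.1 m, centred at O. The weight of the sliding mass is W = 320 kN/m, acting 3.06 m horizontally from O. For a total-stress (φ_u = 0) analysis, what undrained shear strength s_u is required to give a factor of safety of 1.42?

s_u = 24.9 kPa

FS = s_u·L_a·R / (W·d), so s_u = FS·W·d / (L_a·R).
s_u = 1.42·320·3.06 / (8.10·6.9) = 1390.5 / 55.89 = 24.88 kPa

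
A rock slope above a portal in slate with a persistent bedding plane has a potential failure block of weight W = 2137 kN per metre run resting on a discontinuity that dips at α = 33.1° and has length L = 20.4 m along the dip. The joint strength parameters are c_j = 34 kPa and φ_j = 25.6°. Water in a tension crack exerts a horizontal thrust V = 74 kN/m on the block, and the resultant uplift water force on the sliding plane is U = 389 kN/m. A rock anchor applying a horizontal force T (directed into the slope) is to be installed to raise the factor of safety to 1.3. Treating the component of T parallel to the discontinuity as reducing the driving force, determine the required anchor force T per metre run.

T = 187 kN/m

Resolving forces along and normal to the sliding plane, with the horizontal anchor force T adding T·sinα to the effective normal force and T·cosα acting up the plane against the driving force:
FS = [c_jL + (W cosα − U − V sinα + T sinα) tanφ_j] / [W sinα + V cosα − T cosα]
Without the anchor: N' = 1360.8 kN/m, driving T_d = 1229.0 kN/m, resisting R = 34·20.4 + 1360.8·tan25.6° = 1345.6 kN/m, FS = 1.09.
Setting FS = 1.3 and solving for T:
1.3·(1229.0 − T cos33.1°) = 1345.6 + T sin33.1°·tan25.6°
T·(sin33.1°·tan25.6° + 1.3·cos33.1°) = 1.3·1229.0 − 1345.6
T·(0.5461·0.4791 + 1.3·0.8377) = 1597.7 − 1345.6 = 252.1
T·1.3507 = 252.1
T = 186.7 kN/m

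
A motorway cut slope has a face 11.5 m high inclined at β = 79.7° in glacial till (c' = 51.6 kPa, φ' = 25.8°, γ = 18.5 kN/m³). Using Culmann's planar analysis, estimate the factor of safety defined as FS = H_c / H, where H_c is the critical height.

FS = 2.09

H_c = (4c'/γ) · sinβ cosφ' / [1 − cos(β − φ')]
    = (4·51.6/18.5) · sin79.7°·cos25.8° / [1 − cos53.9°]
    = 11.157 · 0.8858 / 0.4108 = 24.06 m
FS = H_c / H = 24.06 / 11.5 = 2.092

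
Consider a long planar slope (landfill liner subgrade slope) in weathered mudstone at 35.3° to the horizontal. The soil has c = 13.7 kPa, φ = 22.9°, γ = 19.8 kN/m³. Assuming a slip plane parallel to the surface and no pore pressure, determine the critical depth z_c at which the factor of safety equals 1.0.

Setting FS = 1.00 in FS = [c + γz cos²β tanφ] / [γz sinβ cosβ] and solving for z:
z = c / [γ cosβ (FS·sinβ − cosβ·tanφ)]
  = 13.7 / [19.8·cos35.3°·(1.00·sin35.3° − cos35.3°·tan22.9°)]
  = 13.7 / [19.8·0.8161·(1.00·0.5779 − 0.8161·0.4224)]
  = 13.7 / 3.7669 = 3.637 m

z_c = 3.64 m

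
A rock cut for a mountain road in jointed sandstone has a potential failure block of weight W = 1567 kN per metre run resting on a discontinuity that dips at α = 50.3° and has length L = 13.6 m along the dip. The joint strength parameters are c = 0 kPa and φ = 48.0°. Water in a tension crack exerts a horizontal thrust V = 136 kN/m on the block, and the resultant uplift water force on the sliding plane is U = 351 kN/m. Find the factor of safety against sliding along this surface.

Resolving the block weight along and normal to the plane and applying the Mohr–Coulomb strength on the joint:
N' = W cosα − U − V sinα = 1567·cos50.3° − 351 − 136·sin50.3° = 545.3 kN/m
Driving force T = W sinα + V cosα = 1567·sin50.3° + 136·cos50.3° = 1292.5 kN/m
Resisting force R = c·L + N'·tanφ = 0·13.6 + 545.3·tan48.0° = 0.0 + 605.6 = 605.6 kN/m
FS = R / T = 605.6 / 1292.5 = 0.469

FS = 0.47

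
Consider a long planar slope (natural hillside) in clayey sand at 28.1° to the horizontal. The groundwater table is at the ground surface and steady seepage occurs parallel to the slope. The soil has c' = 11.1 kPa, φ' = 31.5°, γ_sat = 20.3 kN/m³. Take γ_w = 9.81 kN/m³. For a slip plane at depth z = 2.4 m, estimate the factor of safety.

FS = 1.14

With seepage parallel to the slope and the water table at the surface, the effective normal stress on the slip plane uses the buoyant unit weight γ' = γ_sat − γ_w while the driving shear stress uses γ_sat:
FS = [c' + γ' z cos²β tanφ'] / [γ_sat z sinβ cosβ]
γ' = 20.3 − 9.81 = 10.49 kN/m³
Numerator = 11.1 + 10.49·2.4·cos²28.1°·tan31.5° = 11.1 + 10.49·2.4·0.7781·0.6128 = 23.105 kPa
Denominator = 20.3·2.4·sin28.1°·cos28.1° = 20.3·2.4·0.4710·0.8821 = 20.243 kPa
FS = 23.105 / 20.243 = 1.141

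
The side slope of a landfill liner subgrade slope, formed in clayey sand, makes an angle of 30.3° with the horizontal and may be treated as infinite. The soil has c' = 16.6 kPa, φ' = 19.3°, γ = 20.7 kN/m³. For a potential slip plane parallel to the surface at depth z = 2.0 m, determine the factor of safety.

FS = 1.52

For an infinite slope with a slip plane parallel to the surface (no pore pressure): FS = [c' + γz cos²β tanφ'] / [γz sinβ cosβ].
γz = 20.7·2.0 = 41.40 kN/m²
Numerator = 16.6 + 41.40·cos²30.3°·tan19.3° = 16.6 + 41.40·0.7455·0.3502 = 27.408 kPa
Denominator = 41.40·sin30.3°·cos30.3° = 41.40·0.5045·0.8634 = 18.034 kPa
FS = 27.408 / 18.034 = 1.520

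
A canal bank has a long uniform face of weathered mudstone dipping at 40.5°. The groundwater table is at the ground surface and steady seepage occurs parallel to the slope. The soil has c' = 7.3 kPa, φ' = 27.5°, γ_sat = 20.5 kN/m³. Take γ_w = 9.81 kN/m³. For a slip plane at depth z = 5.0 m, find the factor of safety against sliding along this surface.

With seepage parallel to the slope and the water table at the surface, the effective normal stress on the slip plane uses the buoyant unit weight γ' = γ_sat − γ_w while the driving shear stress uses γ_sat:
FS = [c' + γ' z cos²β tanφ'] / [γ_sat z sinβ cosβ]
γ' = 20.5 − 9.81 = 10.69 kN/m³
Numerator = 7.3 + 10.69·5.0·cos²40.5°·tan27.5° = 7.3 + 10.69·5.0·0.5782·0.5206 = 23.388 kPa
Denominator = 20.5·5.0·sin40.5°·cos40.5° = 20.5·5.0·0.6494·0.7604 = 50.619 kPa
FS = 23.388 / 50.619 = 0.462

FS = 0.46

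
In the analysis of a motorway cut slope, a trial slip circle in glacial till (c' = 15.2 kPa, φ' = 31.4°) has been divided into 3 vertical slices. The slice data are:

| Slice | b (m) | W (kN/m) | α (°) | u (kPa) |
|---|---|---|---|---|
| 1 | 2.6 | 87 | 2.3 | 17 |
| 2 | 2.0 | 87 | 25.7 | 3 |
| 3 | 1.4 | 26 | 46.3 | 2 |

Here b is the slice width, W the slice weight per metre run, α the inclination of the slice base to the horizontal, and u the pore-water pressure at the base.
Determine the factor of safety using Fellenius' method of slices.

Ordinary method of slices: FS = Σ[c'·Δl_i + (W_i cosα_i − u_i·Δl_i)·tanφ'] / Σ W_i sinα_i, with Δl_i = b_i / cosα_i.
Slice 1: Δl = 2.6/cos2.3° = 2.602 m; N'_1 = 87·cos2.3° − 17·2.602 = 42.7; c'Δl = 39.55; W sinα = 3.5
Slice 2: Δl = 2.0/cos25.7° = 2.220 m; N'_2 = 87·cos25.7° − 3·2.220 = 71.7; c'Δl = 33.74; W sinα = 37.7
Slice 3: Δl = 1.4/cos46.3° = 2.026 m; N'_3 = 26·cos46.3° − 2·2.026 = 13.9; c'Δl = 30.80; W sinα = 18.8
Σc'Δl = 104.1 kN/m; ΣN' = 128.3 kN/m; ΣW sinα = 60.0 kN/m
Resisting = 104.1 + 128.3·tan31.4° = 104.1 + 78.3 = 182.4 kN/m
FS = 182.4 / 60.0 = 3.040

FS = 3.04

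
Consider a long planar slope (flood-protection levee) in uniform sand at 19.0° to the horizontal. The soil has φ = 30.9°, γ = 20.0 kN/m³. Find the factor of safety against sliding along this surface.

For a dry cohesionless infinite slope the factor of safety is FS = tanφ / tanβ.
FS = tan30.9° / tan19.0° = 0.5985 / 0.3443 = 1.738

FS = 1.74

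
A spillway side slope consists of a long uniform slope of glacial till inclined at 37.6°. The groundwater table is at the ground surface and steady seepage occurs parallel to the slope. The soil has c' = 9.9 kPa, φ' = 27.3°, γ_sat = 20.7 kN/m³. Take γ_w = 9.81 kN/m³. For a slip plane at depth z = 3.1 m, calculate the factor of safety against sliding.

With seepage parallel to the slope and the water table at the surface, the effective normal stress on the slip plane uses the buoyant unit weight γ' = γ_sat − γ_w while the driving shear stress uses γ_sat:
FS = [c' + γ' z cos²β tanφ'] / [γ_sat z sinβ cosβ]
γ' = 20.7 − 9.81 = 10.89 kN/m³
Numerator = 9.9 + 10.89·3.1·cos²37.6°·tan27.3° = 9.9 + 10.89·3.1·0.6277·0.5161 = 20.838 kPa
Denominator = 20.7·3.1·sin37.6°·cos37.6° = 20.7·3.1·0.6101·0.7923 = 31.021 kPa
FS = 20.838 / 31.021 = 0.672

FS = 0.67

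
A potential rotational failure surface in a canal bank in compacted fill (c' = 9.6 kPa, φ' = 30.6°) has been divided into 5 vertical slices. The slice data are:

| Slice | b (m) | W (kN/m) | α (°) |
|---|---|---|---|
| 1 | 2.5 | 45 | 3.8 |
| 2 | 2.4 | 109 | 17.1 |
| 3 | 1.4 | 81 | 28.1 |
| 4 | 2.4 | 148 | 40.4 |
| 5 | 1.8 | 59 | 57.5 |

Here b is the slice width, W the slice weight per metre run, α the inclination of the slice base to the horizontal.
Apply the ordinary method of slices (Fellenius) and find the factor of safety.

Ordinary method of slices: FS = Σ[c'·Δl_i + (W_i cosα_i)·tanφ'] / Σ W_i sinα_i, with Δl_i = b_i / cosα_i.
Slice 1: Δl = 2.5/cos3.8° = 2.506 m; N'_1 = 45·cos3.8° = 44.9; c'Δl = 24.05; W sinα = 3.0
Slice 2: Δl = 2.4/cos17.1° = 2.511 m; N'_2 = 109·cos17.1° = 104.2; c'Δl = 24.11; W sinα = 32.1
Slice 3: Δl = 1.4/cos28.1° = 1.587 m; N'_3 = 81·cos28.1° = 71.5; c'Δl = 15.24; W sinα = 38.2
Slice 4: Δl = 2.4/cos40.4° = 3.152 m; N'_4 = 148·cos40.4° = 112.7; c'Δl = 30.25; W sinα = 95.9
Slice 5: Δl = 1.8/cos57.5° = 3.350 m; N'_5 = 59·cos57.5° = 31.7; c'Δl = 32.16; W sinα = 49.8
Σc'Δl = 125.8 kN/m; ΣN' = 364.9 kN/m; ΣW sinα = 218.9 kN/m
Resisting = 125.8 + 364.9·tan30.6° = 125.8 + 215.8 = 341.6 kN/m
FS = 341.6 / 218.9 = 1.561

FS = 1.56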